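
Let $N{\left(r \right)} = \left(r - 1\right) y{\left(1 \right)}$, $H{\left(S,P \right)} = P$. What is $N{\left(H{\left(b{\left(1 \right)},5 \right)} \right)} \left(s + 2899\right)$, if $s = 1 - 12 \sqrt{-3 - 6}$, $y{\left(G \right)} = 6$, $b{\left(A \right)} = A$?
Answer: $69600 - 864 i \approx 69600.0 - 864.0 i$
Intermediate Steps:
$s = 1 - 36 i$ ($s = 1 - 12 \sqrt{-9} = 1 - 12 \cdot 3 i = 1 - 36 i \approx 1.0 - 36.0 i$)
$N{\left(r \right)} = -6 + 6 r$ ($N{\left(r \right)} = \left(r - 1\right) 6 = \left(-1 + r\right) 6 = -6 + 6 r$)
$N{\left(H{\left(b{\left(1 \right)},5 \right)} \right)} \left(s + 2899\right) = \left(-6 + 6 \cdot 5\right) \left(\left(1 - 36 i\right) + 2899\right) = \left(-6 + 30\right) \left(2900 - 36 i\right) = 24 \left(2900 - 36 i\right) = 69600 - 864 i$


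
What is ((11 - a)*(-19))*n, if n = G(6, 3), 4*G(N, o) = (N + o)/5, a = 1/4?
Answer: -7353/80 ≈ -91.912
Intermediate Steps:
a = 1/4 ≈ 0.25000
G(N, o) = N/20 + o/20 (G(N, o) = ((N + o)/5)/4 = ((N + o)*(1/5))/4 = (N/5 + o/5)/4 = N/20 + o/20)
n = 9/20 (n = (1/20)*6 + (1/20)*3 = 3/10 + 3/20 = 9/20 ≈ 0.45000)
((11 - a)*(-19))*n = ((11 - 1*1/4)*(-19))*(9/20) = ((11 - 1/4)*(-19))*(9/20) = ((43/4)*(-19))*(9/20) = -817/4*9/20 = -7353/80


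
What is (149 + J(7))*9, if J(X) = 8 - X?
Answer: 1350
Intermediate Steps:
(149 + J(7))*9 = (149 + (8 - 1*7))*9 = (149 + (8 - 7))*9 = (149 + 1)*9 = 150*9 = 1350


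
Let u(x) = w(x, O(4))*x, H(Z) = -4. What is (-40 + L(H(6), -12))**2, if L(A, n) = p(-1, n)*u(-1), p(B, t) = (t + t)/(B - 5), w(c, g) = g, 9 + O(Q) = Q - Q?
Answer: 16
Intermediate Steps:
O(Q) = -9 (O(Q) = -9 + (Q - Q) = -9 + 0 = -9)
p(B, t) = 2*t/(-5 + B) (p(B, t) = (2*t)/(-5 + B) = 2*t/(-5 + B))
u(x) = -9*x
L(A, n) = -3*n (L(A, n) = (2*n/(-5 - 1))*(-9*(-1)) = (2*n/(-6))*9 = (2*n*(-1/6))*9 = -n/3*9 = -3*n)
(-40 + L(H(6), -12))**2 = (-40 - 3*(-12))**2 = (-40 + 36)**2 = (-4)**2 = 16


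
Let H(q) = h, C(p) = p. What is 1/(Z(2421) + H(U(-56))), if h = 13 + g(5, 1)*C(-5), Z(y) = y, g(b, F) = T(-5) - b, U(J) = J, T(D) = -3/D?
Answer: 1/2456 ≈ 0.00040717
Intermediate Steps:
g(b, F) = ⅗ - b (g(b, F) = -3/(-5) - b = -3*(-⅕) - b = ⅗ - b)
h = 35 (h = 13 + (⅗ - 1*5)*(-5) = 13 + (⅗ - 5)*(-5) = 13 - 22/5*(-5) = 13 + 22 = 35)
H(q) = 35
1/(Z(2421) + H(U(-56))) = 1/(2421 + 35) = 1/2456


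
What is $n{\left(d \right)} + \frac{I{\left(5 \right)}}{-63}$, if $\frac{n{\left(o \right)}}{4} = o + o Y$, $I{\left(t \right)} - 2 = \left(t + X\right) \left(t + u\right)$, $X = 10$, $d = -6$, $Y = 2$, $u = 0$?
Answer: $- \frac{659}{9} \approx -73.222$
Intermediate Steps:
$I{\left(t \right)} = 2 + t \left(10 + t\right)$ ($I{\left(t \right)} = 2 + \left(t + 10\right) \left(t + 0\right) = 2 + \left(10 + t\right) t = 2 + t \left(10 + t\right)$)
$n{\left(o \right)} = 12 o$ ($n{\left(o \right)} = 4 \left(o + o 2\right) = 4 \left(o + 2 o\right) = 4 \cdot 3 o = 12 o$)
$n{\left(d \right)} + \frac{I{\left(5 \right)}}{-63} = 12 \left(-6\right) + \frac{2 + 5^{2} + 10 \cdot 5}{-63} = -72 - \frac{2 + 25 + 50}{63} = -72 - \frac{11}{9} = - \frac{659}{9}$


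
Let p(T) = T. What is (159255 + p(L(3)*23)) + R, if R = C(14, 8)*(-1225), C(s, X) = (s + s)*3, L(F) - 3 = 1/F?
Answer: 169295/3 ≈ 56432.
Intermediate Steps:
L(F) = 3 + 1/F
C(s, X) = 6*s (C(s, X) = (2*s)*3 = 6*s)
R = -102900 (R = (6*14)*(-1225) = 84*(-1225) = -102900)
(159255 + p(L(3)*23)) + R = (159255 + (3 + 1/3)*23) - 102900 = (159255 + (3 + ⅓)*23) - 102900 = (159255 + (10/3)*23) - 102900 = (159255 + 230/3) - 102900 = 477995/3 - 102900 = 169295/3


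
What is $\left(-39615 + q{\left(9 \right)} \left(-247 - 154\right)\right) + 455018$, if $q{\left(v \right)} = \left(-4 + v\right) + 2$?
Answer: $412596$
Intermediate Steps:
$q{\left(v \right)} = -2 + v$
$\left(-39615 + q{\left(9 \right)} \left(-247 - 154\right)\right) + 455018 = \left(-39615 + \left(-2 + 9\right) \left(-247 - 154\right)\right) + 455018 = \left(-39615 + 7 \left(-247 - 154\right)\right) + 455018 = \left(-39615 + 7 \left(-401\right)\right) + 455018 = \left(-39615 - 2807\right) + 455018 = -42422 + 455018 = 412596$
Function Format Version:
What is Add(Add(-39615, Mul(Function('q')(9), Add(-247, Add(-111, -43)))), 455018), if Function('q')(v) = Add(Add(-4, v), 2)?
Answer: 412596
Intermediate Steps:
Function('q')(v) = Add(-2, v)
Add(Add(-39615, Mul(Function('q')(9), Add(-247, Add(-111, -43)))), 455018) = Add(Add(-39615, Mul(Add(-2, 9), Add(-247, Add(-111, -43)))), 455018) = Add(Add(-39615, Mul(7, Add(-247, -154))), 455018) = Add(Add(-39615, Mul(7, -401)), 455018) = Add(Add(-39615, -2807), 455018) = Add(-42422, 455018) = 412596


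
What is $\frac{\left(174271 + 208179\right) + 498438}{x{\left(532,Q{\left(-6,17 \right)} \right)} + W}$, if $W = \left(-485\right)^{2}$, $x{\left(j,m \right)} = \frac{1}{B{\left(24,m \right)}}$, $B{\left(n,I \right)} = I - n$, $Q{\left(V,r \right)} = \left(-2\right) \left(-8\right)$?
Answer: $\frac{7047104}{1881799} \approx 3.7449$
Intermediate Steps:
$Q{\left(V,r \right)} = 16$
$x{\left(j,m \right)} = \frac{1}{-24 + m}$ ($x{\left(j,m \right)} = \frac{1}{m - 24} = \frac{1}{-24 + m}$)
$W = 235225$
$\frac{\left(174271 + 208179\right) + 498438}{x{\left(532,Q{\left(-6,17 \right)} \right)} + W} = \frac{\left(174271 + 208179\right) + 498438}{\frac{1}{-24 + 16} + 235225} = \frac{382450 + 498438}{\frac{1}{-8} + 235225} = \frac{880888}{- \frac{1}{8} + 235225} = \frac{880888}{\frac{1881799}{8}} = 880888 \cdot \frac{8}{1881799} = \frac{7047104}{1881799}$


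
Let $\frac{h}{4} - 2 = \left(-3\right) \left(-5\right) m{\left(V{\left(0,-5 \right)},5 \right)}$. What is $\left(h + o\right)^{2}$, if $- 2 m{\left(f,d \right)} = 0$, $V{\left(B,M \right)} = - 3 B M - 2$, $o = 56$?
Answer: $4096$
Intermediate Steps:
$V{\left(B,M \right)} = -2 - 3 B M$ ($V{\left(B,M \right)} = - 3 B M - 2 = -2 - 3 B M$)
$m{\left(f,d \right)} = 0$ ($m{\left(f,d \right)} = \left(- \frac{1}{2}\right) 0 = 0$)
$h = 8$ ($h = 8 + 4 \left(-3\right) \left(-5\right) 0 = 8 + 4 \cdot 15 \cdot 0 = 8 + 4 \cdot 0 = 8 + 0 = 8$)
$\left(h + o\right)^{2} = \left(8 + 56\right)^{2} = 64^{2} = 4096$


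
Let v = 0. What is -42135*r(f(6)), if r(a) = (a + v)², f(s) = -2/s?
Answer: -14045/3 ≈ -4681.7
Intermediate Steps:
r(a) = a² (r(a) = (a + 0)² = a²)
-42135*r(f(6)) = -42135*(-2/6)² = -42135*(-2*⅙)² = -42135*(-⅓)² = -42135*⅑ = -14045/3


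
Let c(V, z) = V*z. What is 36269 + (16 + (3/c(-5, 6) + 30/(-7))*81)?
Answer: 2515083/70 ≈ 35930.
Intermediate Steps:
36269 + (16 + (3/c(-5, 6) + 30/(-7))*81) = 36269 + (16 + (3/((-5*6)) + 30/(-7))*81) = 36269 + (16 + (3/(-30) + 30*(-1/7))*81) = 36269 + (16 + (3*(-1/30) - 30/7)*81) = 36269 + (16 + (-1/10 - 30/7)*81) = 36269 + (16 - 307/70*81) = 36269 + (16 - 24867/70) = 36269 - 23747/70 = 2515083/70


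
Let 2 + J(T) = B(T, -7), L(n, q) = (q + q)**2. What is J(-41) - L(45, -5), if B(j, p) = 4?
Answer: -98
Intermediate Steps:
L(n, q) = 4*q**2 (L(n, q) = (2*q)**2 = 4*q**2)
J(T) = 2 (J(T) = -2 + 4 = 2)
J(-41) - L(45, -5) = 2 - 4*(-5)**2 = 2 - 4*25 = 2 - 1*100 = 2 - 100 = -98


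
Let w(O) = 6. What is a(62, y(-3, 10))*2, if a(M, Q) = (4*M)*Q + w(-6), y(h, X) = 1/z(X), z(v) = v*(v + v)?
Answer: 362/25 ≈ 14.480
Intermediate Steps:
z(v) = 2*v² (z(v) = v*(2*v) = 2*v²)
y(h, X) = 1/(2*X²)
a(M, Q) = 6 + 4*M*Q (a(M, Q) = (4*M)*Q + 6 = 4*M*Q + 6 = 6 + 4*M*Q)
a(62, y(-3, 10))*2 = (6 + 4*62*((½)/10²))*2 = (6 + 4*62*((½)*(1/100)))*2 = (6 + 4*62*(1/200))*2 = (6 + 31/25)*2 = (181/25)*2 = 362/25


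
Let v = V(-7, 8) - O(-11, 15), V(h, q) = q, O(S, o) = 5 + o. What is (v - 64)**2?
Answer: 5776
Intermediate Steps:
v = -12 (v = 8 - (5 + 15) = 8 - 1*20 = 8 - 20 = -12)
(v - 64)**2 = (-12 - 64)**2 = (-76)**2 = 5776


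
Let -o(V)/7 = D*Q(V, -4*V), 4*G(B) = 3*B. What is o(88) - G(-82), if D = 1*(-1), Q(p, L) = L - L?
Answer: 123/2 ≈ 61.500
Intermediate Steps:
G(B) = 3*B/4 (G(B) = (3*B)/4 = 3*B/4)
Q(p, L) = 0
D = -1
o(V) = 0 (o(V) = -(-7)*0 = -7*0 = 0)
o(88) - G(-82) = 0 - 3*(-82)/4 = 0 - 1*(-123/2) = 0 + 123/2 = 123/2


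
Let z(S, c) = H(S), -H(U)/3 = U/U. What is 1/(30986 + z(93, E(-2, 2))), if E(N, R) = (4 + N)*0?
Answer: 1/30983 ≈ 3.2276e-5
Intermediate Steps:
E(N, R) = 0
H(U) = -3 (H(U) = -3*U/U = -3*1 = -3)
z(S, c) = -3
1/(30986 + z(93, E(-2, 2))) = 1/(30986 - 3) = 1/30983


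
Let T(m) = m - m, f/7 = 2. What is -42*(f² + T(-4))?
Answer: -8232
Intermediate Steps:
f = 14 (f = 7*2 = 14)
T(m) = 0
-42*(f² + T(-4)) = -42*(14² + 0) = -42*(196 + 0) = -42*196 = -8232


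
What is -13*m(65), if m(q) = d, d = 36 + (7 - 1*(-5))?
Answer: -624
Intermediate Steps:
d = 48 (d = 36 + (7 + 5) = 36 + 12 = 48)
m(q) = 48
-13*m(65) = -13*48 = -624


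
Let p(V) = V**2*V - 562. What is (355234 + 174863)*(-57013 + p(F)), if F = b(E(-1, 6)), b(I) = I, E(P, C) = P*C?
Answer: -30634835727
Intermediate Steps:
E(P, C) = C*P
F = -6 (F = 6*(-1) = -6)
p(V) = -562 + V**3 (p(V) = V**3 - 562 = -562 + V**3)
(355234 + 174863)*(-57013 + p(F)) = (355234 + 174863)*(-57013 + (-562 + (-6)**3)) = 530097*(-57013 + (-562 - 216)) = 530097*(-57013 - 778) = 530097*(-57791) = -30634835727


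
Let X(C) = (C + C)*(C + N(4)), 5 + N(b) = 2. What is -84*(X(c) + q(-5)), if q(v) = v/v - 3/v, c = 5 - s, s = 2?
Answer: -672/5 ≈ -134.40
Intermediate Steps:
N(b) = -3 (N(b) = -5 + 2 = -3)
c = 3 (c = 5 - 1*2 = 5 - 2 = 3)
q(v) = 1 - 3/v
X(C) = 2*C*(-3 + C) (X(C) = (C + C)*(C - 3) = (2*C)*(-3 + C) = 2*C*(-3 + C))
-84*(X(c) + q(-5)) = -84*(2*3*(-3 + 3) + (-3 - 5)/(-5)) = -84*(2*3*0 - 1/5*(-8)) = -84*(0 + 8/5) = -84*8/5 = -672/5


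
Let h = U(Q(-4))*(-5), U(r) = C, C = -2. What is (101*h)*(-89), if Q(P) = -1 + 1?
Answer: -89890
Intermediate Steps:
Q(P) = 0
U(r) = -2
h = 10 (h = -2*(-5) = 10)
(101*h)*(-89) = (101*10)*(-89) = 1010*(-89) = -89890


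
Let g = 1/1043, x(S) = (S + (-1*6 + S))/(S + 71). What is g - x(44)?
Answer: -85411/119945 ≈ -0.71208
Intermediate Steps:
x(S) = (-6 + 2*S)/(71 + S) (x(S) = (S + (-6 + S))/(71 + S) = (-6 + 2*S)/(71 + S))
g = 1/1043 ≈ 0.00095877
g - x(44) = 1/1043 - 2*(-3 + 44)/(71 + 44) = 1/1043 - 2*41/115 = 1/1043 - 1*82/115 = 1/1043 - 82/115 = -85411/119945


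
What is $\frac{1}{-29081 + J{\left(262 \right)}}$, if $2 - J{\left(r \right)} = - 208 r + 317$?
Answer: $\frac{1}{25100} \approx 3.9841 \cdot 10^{-5}$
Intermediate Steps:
$J{\left(r \right)} = -315 + 208 r$ ($J{\left(r \right)} = 2 - \left(- 208 r + 317\right) = 2 - \left(317 - 208 r\right) = 2 + \left(-317 + 208 r\right) = -315 + 208 r$)
$\frac{1}{-29081 + J{\left(262 \right)}} = \frac{1}{-29081 + \left(-315 + 208 \cdot 262\right)} = \frac{1}{-29081 + \left(-315 + 54496\right)} = \frac{1}{-29081 + 54181} = \frac{1}{25100}$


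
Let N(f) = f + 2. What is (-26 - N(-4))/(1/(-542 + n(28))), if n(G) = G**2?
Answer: -5808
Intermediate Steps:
N(f) = 2 + f
(-26 - N(-4))/(1/(-542 + n(28))) = (-26 - (2 - 4))/(1/(-542 + 28**2)) = (-26 - 1*(-2))/(1/(-542 + 784)) = (-26 + 2)/(1/242) = -24/1/242 = -24*242 = -5808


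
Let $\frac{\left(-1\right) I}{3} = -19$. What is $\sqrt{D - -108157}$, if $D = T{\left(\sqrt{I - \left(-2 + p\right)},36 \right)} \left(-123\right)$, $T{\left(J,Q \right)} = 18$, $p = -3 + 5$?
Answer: $\sqrt{105943} \approx 325.49$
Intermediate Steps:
$I = 57$ ($I = \left(-3\right) \left(-19\right) = 57$)
$p = 2$
$D = -2214$ ($D = 18 \left(-123\right) = -2214$)
$\sqrt{D - -108157} = \sqrt{-2214 - -108157} = \sqrt{-2214 + \left(-80712 + 188869\right)} = \sqrt{-2214 + 108157} = \sqrt{105943}$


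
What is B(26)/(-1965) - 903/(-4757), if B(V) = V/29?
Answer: 51333773/271077645 ≈ 0.18937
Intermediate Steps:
B(V) = V/29 (B(V) = V*(1/29) = V/29)
B(26)/(-1965) - 903/(-4757) = ((1/29)*26)/(-1965) - 903/(-4757) = (26/29)*(-1/1965) - 903*(-1/4757) = -26/56985 + 903/4757 = 51333773/271077645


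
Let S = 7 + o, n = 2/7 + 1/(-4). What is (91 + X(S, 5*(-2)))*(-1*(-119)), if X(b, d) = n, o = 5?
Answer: 43333/4 ≈ 10833.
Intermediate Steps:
n = 1/28 (n = 2*(1/7) + 1*(-1/4) = 2/7 - 1/4 = 1/28 ≈ 0.035714)
S = 12 (S = 7 + 5 = 12)
X(b, d) = 1/28
(91 + X(S, 5*(-2)))*(-1*(-119)) = (91 + 1/28)*(-1*(-119)) = (2549/28)*119 = 43333/4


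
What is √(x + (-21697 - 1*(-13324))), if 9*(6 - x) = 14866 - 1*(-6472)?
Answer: I*√96641/3 ≈ 103.62*I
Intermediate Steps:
x = -21284/9 (x = 6 - (14866 - 1*(-6472))/9 = 6 - (14866 + 6472)/9 = 6 - ⅑*21338 = 6 - 21338/9 = -21284/9 ≈ -2364.9)
√(x + (-21697 - 1*(-13324))) = √(-21284/9 + (-21697 - 1*(-13324))) = √(-21284/9 + (-21697 + 13324)) = √(-21284/9 - 8373) = √(-96641/9) = I*√96641/3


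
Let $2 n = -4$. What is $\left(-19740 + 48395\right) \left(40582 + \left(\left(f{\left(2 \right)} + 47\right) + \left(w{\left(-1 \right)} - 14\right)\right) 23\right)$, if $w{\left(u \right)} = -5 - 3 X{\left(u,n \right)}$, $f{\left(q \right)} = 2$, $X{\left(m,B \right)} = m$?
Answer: $1184626355$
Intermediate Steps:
$n = -2$ ($n = \frac{1}{2} \left(-4\right) = -2$)
$w{\left(u \right)} = -5 - 3 u$
$\left(-19740 + 48395\right) \left(40582 + \left(\left(f{\left(2 \right)} + 47\right) + \left(w{\left(-1 \right)} - 14\right)\right) 23\right) = \left(-19740 + 48395\right) \left(40582 + \left(\left(2 + 47\right) - 16\right) 23\right) = 28655 \left(40582 + \left(49 + \left(\left(-5 + 3\right) - 14\right)\right) 23\right) = 28655 \left(40582 + \left(49 - 16\right) 23\right) = 28655 \left(40582 + 33 \cdot 23\right) = 28655 \left(40582 + 759\right) = 28655 \cdot 41341 = 1184626355$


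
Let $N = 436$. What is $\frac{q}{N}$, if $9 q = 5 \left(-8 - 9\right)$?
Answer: $- \frac{85}{3924} \approx -0.021662$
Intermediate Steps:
$q = - \frac{85}{9}$ ($q = \frac{5 \left(-8 - 9\right)}{9} = \frac{5 \left(-17\right)}{9} = \frac{1}{9} \left(-85\right) = - \frac{85}{9} \approx -9.4444$)
$\frac{q}{N} = - \frac{85}{9 \cdot 436} = \left(- \frac{85}{9}\right) \frac{1}{436} = - \frac{85}{3924}$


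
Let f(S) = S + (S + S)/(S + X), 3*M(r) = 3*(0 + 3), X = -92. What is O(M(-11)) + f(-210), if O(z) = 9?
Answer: -30141/151 ≈ -199.61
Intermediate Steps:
M(r) = 3 (M(r) = (3*(0 + 3))/3 = (3*3)/3 = (⅓)*9 = 3)
f(S) = S + 2*S/(-92 + S) (f(S) = S + (S + S)/(S - 92) = S + (2*S)/(-92 + S) = S + 2*S/(-92 + S))
O(M(-11)) + f(-210) = 9 - 210*(-90 - 210)/(-92 - 210) = 9 - 210*(-300)/(-302) = 9 - 210*(-1/302)*(-300) = 9 - 31500/151 = -30141/151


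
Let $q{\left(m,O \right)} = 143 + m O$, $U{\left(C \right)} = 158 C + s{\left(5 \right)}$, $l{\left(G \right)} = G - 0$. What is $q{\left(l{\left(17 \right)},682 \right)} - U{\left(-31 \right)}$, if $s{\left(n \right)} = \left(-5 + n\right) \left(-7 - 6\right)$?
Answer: $16635$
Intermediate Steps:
$l{\left(G \right)} = G$ ($l{\left(G \right)} = G + 0 = G$)
$s{\left(n \right)} = 65 - 13 n$ ($s{\left(n \right)} = \left(-5 + n\right) \left(-13\right) = 65 - 13 n$)
$U{\left(C \right)} = 158 C$ ($U{\left(C \right)} = 158 C + \left(65 - 65\right) = 158 C + 0 = 158 C$)
$q{\left(m,O \right)} = 143 + O m$
$q{\left(l{\left(17 \right)},682 \right)} - U{\left(-31 \right)} = \left(143 + 682 \cdot 17\right) - 158 \left(-31\right) = \left(143 + 11594\right) - -4898 = 11737 + 4898 = 16635$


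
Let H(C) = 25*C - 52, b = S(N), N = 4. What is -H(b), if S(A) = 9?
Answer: -173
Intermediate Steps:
b = 9
H(C) = -52 + 25*C
-H(b) = -(-52 + 25*9) = -(-52 + 225) = -1*173 = -173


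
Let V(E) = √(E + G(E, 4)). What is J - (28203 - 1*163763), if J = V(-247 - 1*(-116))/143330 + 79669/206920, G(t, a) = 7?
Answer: 28050154869/206920 + I*√31/71665 ≈ 1.3556e+5 + 7.7692e-5*I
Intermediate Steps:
V(E) = √(7 + E) (V(E) = √(E + 7) = √(7 + E))
J = 79669/206920 + I*√31/71665 (J = √(7 + (-247 - 1*(-116)))/143330 + 79669/206920 = √(7 + (-247 + 116))*(1/143330) + 79669*(1/206920) = √(7 - 131)*(1/143330) + 79669/206920 = √(-124)*(1/143330) + 79669/206920 = (2*I*√31)*(1/143330) + 79669/206920 = I*√31/71665 + 79669/206920 = 79669/206920 + I*√31/71665 ≈ 0.38502 + 7.7692e-5*I)
J - (28203 - 1*163763) = (79669/206920 + I*√31/71665) - (28203 - 1*163763) = (79669/206920 + I*√31/71665) - (28203 - 163763) = (79669/206920 + I*√31/71665) - 1*(-135560) = (79669/206920 + I*√31/71665) + 135560 = 28050154869/206920 + I*√31/71665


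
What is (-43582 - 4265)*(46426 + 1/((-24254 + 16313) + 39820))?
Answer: -70814251628385/31879 ≈ -2.2213e+9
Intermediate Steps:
(-43582 - 4265)*(46426 + 1/((-24254 + 16313) + 39820)) = -47847*(46426 + 1/(-7941 + 39820)) = -47847*(46426 + 1/31879) = -47847*1480014455/31879 = -70814251628385/31879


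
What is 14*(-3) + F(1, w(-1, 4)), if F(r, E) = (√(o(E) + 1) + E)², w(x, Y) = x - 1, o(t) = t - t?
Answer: -41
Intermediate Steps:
o(t) = 0
w(x, Y) = -1 + x
F(r, E) = (1 + E)² (F(r, E) = (√(0 + 1) + E)² = (√1 + E)² = (1 + E)²)
14*(-3) + F(1, w(-1, 4)) = 14*(-3) + (1 + (-1 - 1))² = -42 + (1 - 2)² = -42 + (-1)² = -42 + 1 = -41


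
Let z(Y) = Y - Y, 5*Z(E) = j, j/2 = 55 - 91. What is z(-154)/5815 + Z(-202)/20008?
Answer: -9/12505 ≈ -0.00071971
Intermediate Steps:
j = -72 (j = 2*(55 - 91) = 2*(-36) = -72)
Z(E) = -72/5 (Z(E) = (⅕)*(-72) = -72/5)
z(Y) = 0
z(-154)/5815 + Z(-202)/20008 = 0/5815 - 72/5/20008 = 0*(1/5815) - 72/5*1/20008 = 0 - 9/12505 = -9/12505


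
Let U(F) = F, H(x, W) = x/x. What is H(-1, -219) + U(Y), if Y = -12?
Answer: -11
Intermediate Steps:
H(x, W) = 1
H(-1, -219) + U(Y) = 1 - 12 = -11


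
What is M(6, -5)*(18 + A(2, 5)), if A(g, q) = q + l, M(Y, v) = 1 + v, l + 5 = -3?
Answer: -60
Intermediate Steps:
l = -8 (l = -5 - 3 = -8)
A(g, q) = -8 + q (A(g, q) = q - 8 = -8 + q)
M(6, -5)*(18 + A(2, 5)) = (1 - 5)*(18 + (-8 + 5)) = -4*(18 - 3) = -4*15 = -60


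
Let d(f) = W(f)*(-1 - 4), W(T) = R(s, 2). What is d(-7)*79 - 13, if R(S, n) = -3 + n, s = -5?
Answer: 382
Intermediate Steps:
W(T) = -1 (W(T) = -3 + 2 = -1)
d(f) = 5 (d(f) = -(-1 - 4) = -1*(-5) = 5)
d(-7)*79 - 13 = 5*79 - 13 = 395 - 13 = 382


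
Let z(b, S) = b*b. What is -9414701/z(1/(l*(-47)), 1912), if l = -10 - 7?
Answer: -6010354533101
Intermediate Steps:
l = -17
z(b, S) = b²
-9414701/z(1/(l*(-47)), 1912) = -9414701/((1/(-17*(-47)))²) = -9414701/((1/799)²) = -9414701/1/638401 = -9414701*638401 = -6010354533101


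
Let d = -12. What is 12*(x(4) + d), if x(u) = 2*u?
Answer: -48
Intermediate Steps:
12*(x(4) + d) = 12*(2*4 - 12) = 12*(8 - 12) = 12*(-4) = -48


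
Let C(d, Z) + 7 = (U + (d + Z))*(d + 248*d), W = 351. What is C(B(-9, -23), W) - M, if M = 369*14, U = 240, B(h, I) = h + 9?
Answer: -5173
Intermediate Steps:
B(h, I) = 9 + h
M = 5166
C(d, Z) = -7 + 249*d*(240 + Z + d) (C(d, Z) = -7 + (240 + (d + Z))*(d + 248*d) = -7 + (240 + (Z + d))*(249*d) = -7 + (240 + Z + d)*(249*d) = -7 + 249*d*(240 + Z + d))
C(B(-9, -23), W) - M = (-7 + 249*(9 - 9)² + 59760*(9 - 9) + 249*351*(9 - 9)) - 1*5166 = (-7 + 249*0² + 59760*0 + 249*351*0) - 5166 = (-7 + 249*0 + 0 + 0) - 5166 = (-7 + 0 + 0 + 0) - 5166 = -7 - 5166 = -5173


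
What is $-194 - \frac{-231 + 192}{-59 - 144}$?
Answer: $- \frac{39421}{203} \approx -194.19$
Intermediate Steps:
$-194 - \frac{-231 + 192}{-59 - 144} = -194 - - \frac{39}{-203} = -194 - \left(-39\right) \left(- \frac{1}{203}\right) = -194 - \frac{39}{203} = - \frac{39421}{203}$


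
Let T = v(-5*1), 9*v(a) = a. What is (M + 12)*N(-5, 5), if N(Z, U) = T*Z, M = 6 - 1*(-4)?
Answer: 550/9 ≈ 61.111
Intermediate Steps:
v(a) = a/9
T = -5/9 (T = (-5*1)/9 = (⅑)*(-5) = -5/9 ≈ -0.55556)
M = 10 (M = 6 + 4 = 10)
N(Z, U) = -5*Z/9
(M + 12)*N(-5, 5) = (10 + 12)*(-5/9*(-5)) = 22*(25/9) = 550/9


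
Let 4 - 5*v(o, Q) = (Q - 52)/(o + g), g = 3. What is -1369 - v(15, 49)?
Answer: -8219/6 ≈ -1369.8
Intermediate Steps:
v(o, Q) = 4/5 - (-52 + Q)/(5*(3 + o)) (v(o, Q) = 4/5 - (Q - 52)/(5*(o + 3)) = 4/5 - (-52 + Q)/(5*(3 + o)))
-1369 - v(15, 49) = -1369 - (64 - 1*49 + 4*15)/(5*(3 + 15)) = -1369 - (64 - 49 + 60)/(5*18) = -1369 - 75/(5*18) = -1369 - 1*5/6 = -1369 - 5/6 = -8219/6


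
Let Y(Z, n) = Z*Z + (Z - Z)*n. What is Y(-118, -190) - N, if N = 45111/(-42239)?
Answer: 588180947/42239 ≈ 13925.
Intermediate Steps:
N = -45111/42239 (N = 45111*(-1/42239) = -45111/42239 ≈ -1.0680)
Y(Z, n) = Z² (Y(Z, n) = Z² + 0*n = Z² + 0 = Z²)
Y(-118, -190) - N = (-118)² - 1*(-45111/42239) = 13924 + 45111/42239 = 588180947/42239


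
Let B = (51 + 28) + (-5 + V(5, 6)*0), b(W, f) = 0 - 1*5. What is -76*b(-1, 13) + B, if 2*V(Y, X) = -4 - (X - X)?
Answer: 454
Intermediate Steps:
V(Y, X) = -2 (V(Y, X) = (-4 - (X - X))/2 = (-4 - 1*0)/2 = (-4 + 0)/2 = (½)*(-4) = -2)
b(W, f) = -5 (b(W, f) = 0 - 5 = -5)
B = 74 (B = (51 + 28) + (-5 - 2*0) = 79 + (-5 + 0) = 79 - 5 = 74)
-76*b(-1, 13) + B = -76*(-5) + 74 = 380 + 74 = 454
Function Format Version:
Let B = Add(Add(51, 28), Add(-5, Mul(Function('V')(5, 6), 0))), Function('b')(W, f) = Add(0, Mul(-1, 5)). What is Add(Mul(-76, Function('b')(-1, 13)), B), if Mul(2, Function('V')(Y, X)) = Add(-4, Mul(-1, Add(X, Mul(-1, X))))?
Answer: 454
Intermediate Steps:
Function('V')(Y, X) = -2 (Function('V')(Y, X) = Mul(Rational(1, 2), Add(-4, Mul(-1, Add(X, Mul(-1, X))))) = Mul(Rational(1, 2), Add(-4, Mul(-1, 0))) = Mul(Rational(1, 2), Add(-4, 0)) = Mul(Rational(1, 2), -4) = -2)
Function('b')(W, f) = -5 (Function('b')(W, f) = Add(0, -5) = -5)
B = 74 (B = Add(Add(51, 28), Add(-5, Mul(-2, 0))) = Add(79, Add(-5, 0)) = Add(79, -5) = 74)
Add(Mul(-76, Function('b')(-1, 13)), B) = Add(Mul(-76, -5), 74) = Add(380, 74) = 454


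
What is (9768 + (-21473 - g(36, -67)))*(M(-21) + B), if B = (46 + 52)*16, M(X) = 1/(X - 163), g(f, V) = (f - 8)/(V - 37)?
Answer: -87800533053/4784 ≈ -1.8353e+7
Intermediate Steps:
g(f, V) = (-8 + f)/(-37 + V)
M(X) = 1/(-163 + X)
B = 1568 (B = 98*16 = 1568)
(9768 + (-21473 - g(36, -67)))*(M(-21) + B) = (9768 + (-21473 - (-8 + 36)/(-37 - 67)))*(1/(-163 - 21) + 1568) = (9768 + (-21473 - 28/(-104)))*(1/(-184) + 1568) = (9768 + (-21473 - (-1)*28/104))*(-1/184 + 1568) = (9768 + (-21473 - 1*(-7/26)))*(288511/184) = (9768 + (-21473 + 7/26))*(288511/184) = (9768 - 558291/26)*(288511/184) = -304323/26*288511/184 = -87800533053/4784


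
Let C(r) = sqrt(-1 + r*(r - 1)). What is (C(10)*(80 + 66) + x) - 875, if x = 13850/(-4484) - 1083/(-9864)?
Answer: -3236097019/3685848 + 146*sqrt(89) ≈ 499.38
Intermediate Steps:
C(r) = sqrt(-1 + r*(-1 + r))
x = -10980019/3685848 (x = 13850*(-1/4484) - 1083*(-1/9864) = -6925/2242 + 361/3288 = -10980019/3685848 ≈ -2.9790)
(C(10)*(80 + 66) + x) - 875 = (sqrt(-1 + 10**2 - 1*10)*(80 + 66) - 10980019/3685848) - 875 = (sqrt(-1 + 100 - 10)*146 - 10980019/3685848) - 875 = (sqrt(89)*146 - 10980019/3685848) - 875 = (146*sqrt(89) - 10980019/3685848) - 875 = (-10980019/3685848 + 146*sqrt(89)) - 875 = -3236097019/3685848 + 146*sqrt(89)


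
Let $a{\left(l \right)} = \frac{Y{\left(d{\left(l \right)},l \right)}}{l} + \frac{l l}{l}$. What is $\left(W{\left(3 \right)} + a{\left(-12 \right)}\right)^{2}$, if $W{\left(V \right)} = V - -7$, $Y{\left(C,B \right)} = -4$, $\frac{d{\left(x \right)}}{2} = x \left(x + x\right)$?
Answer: $\frac{25}{9} \approx 2.7778$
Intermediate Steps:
$d{\left(x \right)} = 4 x^{2}$ ($d{\left(x \right)} = 2 x \left(x + x\right) = 2 x 2 x = 2 \cdot 2 x^{2} = 4 x^{2}$)
$W{\left(V \right)} = 7 + V$ ($W{\left(V \right)} = V + 7 = 7 + V$)
$a{\left(l \right)} = l - \frac{4}{l}$ ($a{\left(l \right)} = - \frac{4}{l} + \frac{l l}{l} = - \frac{4}{l} + \frac{l^{2}}{l} = - \frac{4}{l} + l = l - \frac{4}{l}$)
$\left(W{\left(3 \right)} + a{\left(-12 \right)}\right)^{2} = \left(\left(7 + 3\right) - \left(12 + \frac{4}{-12}\right)\right)^{2} = \left(10 - \frac{35}{3}\right)^{2} = \left(- \frac{5}{3}\right)^{2} = \frac{25}{9}$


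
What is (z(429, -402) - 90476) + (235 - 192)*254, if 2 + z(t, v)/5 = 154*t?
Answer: 250766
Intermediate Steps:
z(t, v) = -10 + 770*t (z(t, v) = -10 + 5*(154*t) = -10 + 770*t)
(z(429, -402) - 90476) + (235 - 192)*254 = ((-10 + 770*429) - 90476) + (235 - 192)*254 = ((-10 + 330330) - 90476) + 43*254 = (330320 - 90476) + 10922 = 239844 + 10922 = 250766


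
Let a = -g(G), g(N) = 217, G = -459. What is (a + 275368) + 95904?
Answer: 371055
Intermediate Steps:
a = -217 (a = -1*217 = -217)
(a + 275368) + 95904 = (-217 + 275368) + 95904 = 275151 + 95904 = 371055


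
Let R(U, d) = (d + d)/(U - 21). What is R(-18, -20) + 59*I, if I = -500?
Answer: -1150460/39 ≈ -29499.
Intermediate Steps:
R(U, d) = 2*d/(-21 + U) (R(U, d) = (2*d)/(-21 + U) = 2*d/(-21 + U))
R(-18, -20) + 59*I = 2*(-20)/(-21 - 18) + 59*(-500) = 2*(-20)/(-39) - 29500 = 2*(-20)*(-1/39) - 29500 = 40/39 - 29500 = -1150460/39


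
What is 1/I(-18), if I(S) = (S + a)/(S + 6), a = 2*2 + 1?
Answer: 12/13 ≈ 0.92308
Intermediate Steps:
a = 5 (a = 4 + 1 = 5)
I(S) = (5 + S)/(6 + S) (I(S) = (S + 5)/(S + 6) = (5 + S)/(6 + S))
1/I(-18) = 1/((5 - 18)/(6 - 18)) = 1/(-13/(-12)) = 1/(-1/12*(-13)) = 1/(13/12) = 12/13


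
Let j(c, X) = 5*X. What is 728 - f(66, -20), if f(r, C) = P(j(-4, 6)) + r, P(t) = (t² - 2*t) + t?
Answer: -208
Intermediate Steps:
P(t) = t² - t
f(r, C) = 870 + r (f(r, C) = (5*6)*(-1 + 5*6) + r = 30*(-1 + 30) + r = 30*29 + r = 870 + r)
728 - f(66, -20) = 728 - (870 + 66) = 728 - 1*936 = 728 - 936 = -208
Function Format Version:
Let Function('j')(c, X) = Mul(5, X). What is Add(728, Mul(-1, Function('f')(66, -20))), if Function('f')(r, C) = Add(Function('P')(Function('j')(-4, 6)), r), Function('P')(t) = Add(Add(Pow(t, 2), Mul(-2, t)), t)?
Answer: -208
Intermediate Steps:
Function('P')(t) = Add(Pow(t, 2), Mul(-1, t))
Function('f')(r, C) = Add(870, r) (Function('f')(r, C) = Add(Mul(Mul(5, 6), Add(-1, Mul(5, 6))), r) = Add(Mul(30, Add(-1, 30)), r) = Add(Mul(30, 29), r) = Add(870, r))
Add(728, Mul(-1, Function('f')(66, -20))) = Add(728, Mul(-1, Add(870, 66))) = Add(728, Mul(-1, 936)) = Add(728, -936) = -208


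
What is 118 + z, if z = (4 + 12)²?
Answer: 374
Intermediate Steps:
z = 256 (z = 16² = 256)
118 + z = 118 + 256 = 374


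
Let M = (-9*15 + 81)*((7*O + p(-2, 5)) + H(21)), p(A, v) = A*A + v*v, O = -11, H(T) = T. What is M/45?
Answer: 162/5 ≈ 32.400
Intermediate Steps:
p(A, v) = A² + v²
M = 1458 (M = (-9*15 + 81)*((7*(-11) + ((-2)² + 5²)) + 21) = (-135 + 81)*((-77 + (4 + 25)) + 21) = -54*((-77 + 29) + 21) = -54*(-48 + 21) = -54*(-27) = 1458)
M/45 = 1458/45 = 1458*(1/45) = 162/5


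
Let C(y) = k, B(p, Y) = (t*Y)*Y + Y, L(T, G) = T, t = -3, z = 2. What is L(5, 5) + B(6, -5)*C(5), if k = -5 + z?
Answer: 245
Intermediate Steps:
k = -3 (k = -5 + 2 = -3)
B(p, Y) = Y - 3*Y**2 (B(p, Y) = (-3*Y)*Y + Y = -3*Y**2 + Y = Y - 3*Y**2)
C(y) = -3
L(5, 5) + B(6, -5)*C(5) = 5 - 5*(1 - 3*(-5))*(-3) = 5 - 5*(1 + 15)*(-3) = 5 - 5*16*(-3) = 5 - 80*(-3) = 5 + 240 = 245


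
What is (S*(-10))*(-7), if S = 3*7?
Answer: 1470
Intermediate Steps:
S = 21
(S*(-10))*(-7) = (21*(-10))*(-7) = -210*(-7) = 1470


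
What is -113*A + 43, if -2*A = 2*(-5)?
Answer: -522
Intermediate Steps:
A = 5 (A = -(-5) = -½*(-10) = 5)
-113*A + 43 = -113*5 + 43 = -565 + 43 = -522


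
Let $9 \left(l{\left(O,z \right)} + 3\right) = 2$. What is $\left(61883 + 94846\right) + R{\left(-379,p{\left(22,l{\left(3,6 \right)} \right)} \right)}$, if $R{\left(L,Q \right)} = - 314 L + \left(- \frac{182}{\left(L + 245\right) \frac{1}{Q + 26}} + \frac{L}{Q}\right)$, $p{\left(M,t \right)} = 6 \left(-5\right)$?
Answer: $\frac{554241823}{2010} \approx 2.7574 \cdot 10^{5}$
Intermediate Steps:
$l{\left(O,z \right)} = - \frac{25}{9}$ ($l{\left(O,z \right)} = -3 + \frac{1}{9} \cdot 2 = -3 + \frac{2}{9} = - \frac{25}{9}$)
$p{\left(M,t \right)} = -30$
$R{\left(L,Q \right)} = - 314 L + \frac{L}{Q} - \frac{182 \left(26 + Q\right)}{245 + L}$ ($R{\left(L,Q \right)} = - 314 L + \left(- \frac{182}{\left(245 + L\right) \frac{1}{26 + Q}} + \frac{L}{Q}\right) = - 314 L + \left(- \frac{182}{\frac{1}{26 + Q} \left(245 + L\right)} + \frac{L}{Q}\right) = - 314 L + \left(- 182 \frac{26 + Q}{245 + L} + \frac{L}{Q}\right) = - 314 L + \left(- \frac{182 \left(26 + Q\right)}{245 + L} + \frac{L}{Q}\right) = - 314 L + \left(\frac{L}{Q} - \frac{182 \left(26 + Q\right)}{245 + L}\right) = - 314 L + \frac{L}{Q} - \frac{182 \left(26 + Q\right)}{245 + L}$)
$\left(61883 + 94846\right) + R{\left(-379,p{\left(22,l{\left(3,6 \right)} \right)} \right)} = \left(61883 + 94846\right) + \frac{\left(-379\right)^{2} - -141960 - 182 \left(-30\right)^{2} + 245 \left(-379\right) - \left(-29156470\right) \left(-30\right) - - 9420 \left(-379\right)^{2}}{\left(-30\right) \left(245 - 379\right)} = 156729 - \frac{143641 + 141960 - 163800 - 92855 - 874694100 - \left(-9420\right) 143641}{30 \left(-134\right)} = 156729 - - \frac{143641 + 141960 - 163800 - 92855 - 874694100 + 1353098220}{4020} = 156729 - \left(- \frac{1}{4020}\right) 478433066 = 156729 + \frac{239216533}{2010} = \frac{554241823}{2010}$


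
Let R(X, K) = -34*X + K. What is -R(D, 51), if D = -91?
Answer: -3145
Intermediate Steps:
R(X, K) = K - 34*X
-R(D, 51) = -(51 - 34*(-91)) = -(51 + 3094) = -1*3145 = -3145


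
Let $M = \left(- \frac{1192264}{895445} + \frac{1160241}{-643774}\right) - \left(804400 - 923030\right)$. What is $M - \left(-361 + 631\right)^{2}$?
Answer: $\frac{26359901816667319}{576464209430} \approx 45727.0$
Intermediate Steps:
$M = \frac{68384142684114319}{576464209430}$ ($M = \left(\left(-1192264\right) \frac{1}{895445} + 1160241 \left(- \frac{1}{643774}\right)\right) - \left(804400 - 923030\right) = \left(- \frac{1192264}{895445} - \frac{1160241}{643774}\right) - -118630 = - \frac{1806480566581}{576464209430} + 118630 = \frac{68384142684114319}{576464209430} \approx 1.1863 \cdot 10^{5}$)
$M - \left(-361 + 631\right)^{2} = \frac{68384142684114319}{576464209430} - \left(-361 + 631\right)^{2} = \frac{68384142684114319}{576464209430} - 270^{2} = \frac{68384142684114319}{576464209430} - 72900 = \frac{26359901816667319}{576464209430}$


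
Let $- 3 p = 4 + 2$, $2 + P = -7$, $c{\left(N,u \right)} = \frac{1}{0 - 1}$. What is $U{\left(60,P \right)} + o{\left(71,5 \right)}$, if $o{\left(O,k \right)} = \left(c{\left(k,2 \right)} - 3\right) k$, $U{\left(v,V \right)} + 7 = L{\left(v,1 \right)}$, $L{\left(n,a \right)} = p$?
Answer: $-29$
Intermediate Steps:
$c{\left(N,u \right)} = -1$ ($c{\left(N,u \right)} = \frac{1}{-1} = -1$)
$P = -9$ ($P = -2 - 7 = -9$)
$p = -2$ ($p = - \frac{4 + 2}{3} = \left(- \frac{1}{3}\right) 6 = -2$)
$L{\left(n,a \right)} = -2$
$U{\left(v,V \right)} = -9$ ($U{\left(v,V \right)} = -7 - 2 = -9$)
$o{\left(O,k \right)} = - 4 k$ ($o{\left(O,k \right)} = \left(-1 - 3\right) k = - 4 k$)
$U{\left(60,P \right)} + o{\left(71,5 \right)} = -9 - 20 = -29$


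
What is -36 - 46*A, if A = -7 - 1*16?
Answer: 1022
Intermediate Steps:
A = -23 (A = -7 - 16 = -23)
-36 - 46*A = -36 - 46*(-23) = -36 + 1058 = 1022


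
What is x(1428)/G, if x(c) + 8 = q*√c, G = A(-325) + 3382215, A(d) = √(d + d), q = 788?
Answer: -5411544/2287875661375 + 1066074168*√357/2287875661375 - 1576*I*√9282/2287875661375 + 8*I*√26/2287875661375 ≈ 0.0088018 - 6.6348e-8*I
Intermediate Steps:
A(d) = √2*√d (A(d) = √(2*d) = √2*√d)
G = 3382215 + 5*I*√26 (G = √2*√(-325) + 3382215 = √2*(5*I*√13) + 3382215 = 5*I*√26 + 3382215 = 3382215 + 5*I*√26 ≈ 3.3822e+6 + 25.495*I)
x(c) = -8 + 788*√c
x(1428)/G = (-8 + 788*√1428)/(3382215 + 5*I*√26) = (-8 + 788*(2*√357))/(3382215 + 5*I*√26) = (-8 + 1576*√357)/(3382215 + 5*I*√26)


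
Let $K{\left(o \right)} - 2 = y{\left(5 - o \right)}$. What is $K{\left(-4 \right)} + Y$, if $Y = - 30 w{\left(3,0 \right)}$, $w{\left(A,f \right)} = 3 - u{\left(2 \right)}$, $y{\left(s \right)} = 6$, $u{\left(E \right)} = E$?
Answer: $-22$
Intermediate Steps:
$K{\left(o \right)} = 8$ ($K{\left(o \right)} = 2 + 6 = 8$)
$w{\left(A,f \right)} = 1$ ($w{\left(A,f \right)} = 3 - 2 = 1$)
$Y = -30$ ($Y = \left(-30\right) 1 = -30$)
$K{\left(-4 \right)} + Y = 8 - 30 = -22$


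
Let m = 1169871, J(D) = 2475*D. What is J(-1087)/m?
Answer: -896775/389957 ≈ -2.2997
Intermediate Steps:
J(-1087)/m = (2475*(-1087))/1169871 = -2690325*1/1169871 = -896775/389957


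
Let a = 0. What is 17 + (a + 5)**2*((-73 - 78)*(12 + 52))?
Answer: -241583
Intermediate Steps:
17 + (a + 5)**2*((-73 - 78)*(12 + 52)) = 17 + (0 + 5)**2*((-73 - 78)*(12 + 52)) = 17 + 5**2*(-151*64) = 17 + 25*(-9664) = 17 - 241600 = -241583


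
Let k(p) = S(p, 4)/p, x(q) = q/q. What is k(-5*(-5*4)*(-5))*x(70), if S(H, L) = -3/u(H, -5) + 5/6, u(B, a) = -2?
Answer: -7/1500 ≈ -0.0046667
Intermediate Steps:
x(q) = 1
S(H, L) = 7/3 (S(H, L) = -3/(-2) + 5/6 = -3*(-½) + 5*(⅙) = 3/2 + ⅚ = 7/3)
k(p) = 7/(3*p)
k(-5*(-5*4)*(-5))*x(70) = (7/(3*((-5*(-5*4)*(-5)))))*1 = (7/(3*((-(-100)*(-5)))))*1 = (7/(3*((-5*100))))*1 = ((7/3)/(-500))*1 = ((7/3)*(-1/500))*1 = -7/1500*1 = -7/1500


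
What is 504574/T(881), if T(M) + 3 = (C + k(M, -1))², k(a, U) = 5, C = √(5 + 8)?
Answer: -3532018/15 + 1009148*√13/15 ≈ 7101.1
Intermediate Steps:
C = √13 ≈ 3.6056
T(M) = -3 + (5 + √13)² (T(M) = -3 + (√13 + 5)² = -3 + (5 + √13)²)
504574/T(881) = 504574/(35 + 10*√13)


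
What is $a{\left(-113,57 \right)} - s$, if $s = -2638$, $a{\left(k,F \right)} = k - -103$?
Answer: $2628$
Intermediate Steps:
$a{\left(k,F \right)} = 103 + k$ ($a{\left(k,F \right)} = k + 103 = 103 + k$)
$a{\left(-113,57 \right)} - s = \left(103 - 113\right) - -2638 = -10 + 2638 = 2628$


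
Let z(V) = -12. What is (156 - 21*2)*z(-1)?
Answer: -1368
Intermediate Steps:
(156 - 21*2)*z(-1) = (156 - 21*2)*(-12) = (156 - 42)*(-12) = 114*(-12) = -1368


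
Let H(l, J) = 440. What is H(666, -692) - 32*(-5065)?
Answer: 162520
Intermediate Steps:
H(666, -692) - 32*(-5065) = 440 - 32*(-5065) = 440 + 162080 = 162520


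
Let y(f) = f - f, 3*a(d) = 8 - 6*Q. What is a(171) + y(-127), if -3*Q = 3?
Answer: 14/3 ≈ 4.6667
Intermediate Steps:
Q = -1 (Q = -⅓*3 = -1)
a(d) = 14/3 (a(d) = (8 - 6*(-1))/3 = (8 + 6)/3 = (⅓)*14 = 14/3)
y(f) = 0
a(171) + y(-127) = 14/3 + 0 = 14/3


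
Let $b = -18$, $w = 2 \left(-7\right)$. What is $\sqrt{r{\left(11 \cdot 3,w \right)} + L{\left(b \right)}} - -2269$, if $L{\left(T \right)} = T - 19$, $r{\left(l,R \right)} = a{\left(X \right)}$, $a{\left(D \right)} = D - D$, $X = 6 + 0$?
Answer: $2269 + i \sqrt{37} \approx 2269.0 + 6.0828 i$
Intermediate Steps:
$X = 6$
$a{\left(D \right)} = 0$
$w = -14$
$r{\left(l,R \right)} = 0$
$L{\left(T \right)} = -19 + T$
$\sqrt{r{\left(11 \cdot 3,w \right)} + L{\left(b \right)}} - -2269 = \sqrt{0 - 37} - -2269 = \sqrt{0 - 37} + 2269 = \sqrt{-37} + 2269 = i \sqrt{37} + 2269 = 2269 + i \sqrt{37}$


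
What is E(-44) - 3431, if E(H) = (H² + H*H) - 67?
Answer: 374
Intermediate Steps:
E(H) = -67 + 2*H² (E(H) = (H² + H²) - 67 = 2*H² - 67 = -67 + 2*H²)
E(-44) - 3431 = (-67 + 2*(-44)²) - 3431 = (-67 + 2*1936) - 3431 = (-67 + 3872) - 3431 = 3805 - 3431 = 374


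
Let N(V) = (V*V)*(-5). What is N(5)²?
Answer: 15625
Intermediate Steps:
N(V) = -5*V² (N(V) = V²*(-5) = -5*V²)
N(5)² = (-5*5²)² = (-5*25)² = (-125)² = 15625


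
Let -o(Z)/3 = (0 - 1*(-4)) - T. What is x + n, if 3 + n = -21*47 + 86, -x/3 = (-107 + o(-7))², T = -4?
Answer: -52387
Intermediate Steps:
o(Z) = -24 (o(Z) = -3*((0 - 1*(-4)) - 1*(-4)) = -3*((0 + 4) + 4) = -3*(4 + 4) = -3*8 = -24)
x = -51483 (x = -3*(-107 - 24)² = -3*(-131)² = -3*17161 = -51483)
n = -904 (n = -3 + (-21*47 + 86) = -3 + (-987 + 86) = -3 - 901 = -904)
x + n = -51483 - 904 = -52387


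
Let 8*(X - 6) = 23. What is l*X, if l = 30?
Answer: 1065/4 ≈ 266.25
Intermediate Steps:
X = 71/8 (X = 6 + (⅛)*23 = 6 + 23/8 = 71/8 ≈ 8.8750)
l*X = 30*(71/8) = 1065/4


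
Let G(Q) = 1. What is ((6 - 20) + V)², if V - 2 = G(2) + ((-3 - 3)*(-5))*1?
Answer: 361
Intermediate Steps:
V = 33 (V = 2 + (1 + ((-3 - 3)*(-5))*1) = 2 + (1 - 6*(-5)*1) = 2 + (1 + 30*1) = 2 + (1 + 30) = 2 + 31 = 33)
((6 - 20) + V)² = ((6 - 20) + 33)² = (-14 + 33)² = 19² = 361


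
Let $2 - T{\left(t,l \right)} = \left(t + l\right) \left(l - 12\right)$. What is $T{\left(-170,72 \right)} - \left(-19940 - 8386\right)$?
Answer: $34208$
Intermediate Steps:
$T{\left(t,l \right)} = 2 - \left(-12 + l\right) \left(l + t\right)$ ($T{\left(t,l \right)} = 2 - \left(t + l\right) \left(l - 12\right) = 2 - \left(l + t\right) \left(-12 + l\right) = 2 - \left(-12 + l\right) \left(l + t\right)$)
$T{\left(-170,72 \right)} - \left(-19940 - 8386\right) = \left(2 - 72^{2} + 12 \cdot 72 + 12 \left(-170\right) - 72 \left(-170\right)\right) - \left(-19940 - 8386\right) = \left(2 - 5184 + 864 - 2040 + 12240\right) - -28326 = \left(2 - 5184 + 864 - 2040 + 12240\right) + 28326 = 5882 + 28326 = 34208$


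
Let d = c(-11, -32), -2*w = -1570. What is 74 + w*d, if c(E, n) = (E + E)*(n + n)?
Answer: 1105354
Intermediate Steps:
w = 785 (w = -½*(-1570) = 785)
c(E, n) = 4*E*n (c(E, n) = (2*E)*(2*n) = 4*E*n)
d = 1408 (d = 4*(-11)*(-32) = 1408)
74 + w*d = 74 + 785*1408 = 74 + 1105280 = 1105354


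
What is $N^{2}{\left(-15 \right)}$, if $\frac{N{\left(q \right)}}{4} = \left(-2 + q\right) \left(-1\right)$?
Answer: $4624$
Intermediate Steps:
$N{\left(q \right)} = 8 - 4 q$ ($N{\left(q \right)} = 4 \left(-2 + q\right) \left(-1\right) = 4 \left(2 - q\right) = 8 - 4 q$)
$N^{2}{\left(-15 \right)} = \left(8 - -60\right)^{2} = \left(8 + 60\right)^{2} = 68^{2} = 4624$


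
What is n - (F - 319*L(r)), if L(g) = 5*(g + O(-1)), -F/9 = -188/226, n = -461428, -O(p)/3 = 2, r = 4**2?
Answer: -50339860/113 ≈ -4.4549e+5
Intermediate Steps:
r = 16
O(p) = -6 (O(p) = -3*2 = -6)
F = 846/113 (F = -(-1692)/226 = -9*(-94/113) = 846/113 ≈ 7.4867)
L(g) = -30 + 5*g (L(g) = 5*(g - 6) = 5*(-6 + g) = -30 + 5*g)
n - (F - 319*L(r)) = -461428 - (846/113 - 319*(-30 + 5*16)) = -461428 - (846/113 - 319*(-30 + 80)) = -461428 - (846/113 - 319*50) = -461428 - (846/113 - 15950) = -461428 - 1*(-1801504/113) = -461428 + 1801504/113 = -50339860/113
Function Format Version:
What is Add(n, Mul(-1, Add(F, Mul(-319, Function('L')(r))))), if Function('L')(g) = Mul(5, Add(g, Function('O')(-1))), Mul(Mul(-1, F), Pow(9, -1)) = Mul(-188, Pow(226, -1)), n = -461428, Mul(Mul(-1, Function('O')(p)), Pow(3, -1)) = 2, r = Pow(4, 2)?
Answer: Rational(-50339860, 113) ≈ -4.4549e+5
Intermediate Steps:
r = 16
Function('O')(p) = -6 (Function('O')(p) = Mul(-3, 2) = -6)
F = Rational(846, 113) (F = Mul(-9, Mul(-188, Pow(226, -1))) = Mul(-9, Mul(-188, Rational(1, 226))) = Mul(-9, Rational(-94, 113)) = Rational(846, 113) ≈ 7.4867)
Function('L')(g) = Add(-30, Mul(5, g)) (Function('L')(g) = Mul(5, Add(g, -6)) = Mul(5, Add(-6, g)) = Add(-30, Mul(5, g)))
Add(n, Mul(-1, Add(F, Mul(-319, Function('L')(r))))) = Add(-461428, Mul(-1, Add(Rational(846, 113), Mul(-319, Add(-30, Mul(5, 16)))))) = Add(-461428, Mul(-1, Add(Rational(846, 113), Mul(-319, Add(-30, 80))))) = Add(-461428, Mul(-1, Add(Rational(846, 113), Mul(-319, 50)))) = Add(-461428, Mul(-1, Add(Rational(846, 113), -15950))) = Add(-461428, Mul(-1, Rational(-1801504, 113))) = Add(-461428, Rational(1801504, 113)) = Rational(-50339860, 113)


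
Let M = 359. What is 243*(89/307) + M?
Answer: 131840/307 ≈ 429.45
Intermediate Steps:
243*(89/307) + M = 243*(89/307) + 359 = 21627/307 + 359 = 131840/307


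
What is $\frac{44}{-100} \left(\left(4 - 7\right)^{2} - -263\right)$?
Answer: $- \frac{2992}{25} \approx -119.68$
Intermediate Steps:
$\frac{44}{-100} \left(\left(4 - 7\right)^{2} - -263\right) = 44 \left(- \frac{1}{100}\right) \left(\left(-3\right)^{2} + 263\right) = - \frac{11 \left(9 + 263\right)}{25} = \left(- \frac{11}{25}\right) 272 = - \frac{2992}{25}$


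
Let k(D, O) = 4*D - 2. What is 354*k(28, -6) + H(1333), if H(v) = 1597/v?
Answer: 51908617/1333 ≈ 38941.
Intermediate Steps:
k(D, O) = -2 + 4*D
354*k(28, -6) + H(1333) = 354*(-2 + 4*28) + 1597/1333 = 354*(-2 + 112) + 1597*(1/1333) = 354*110 + 1597/1333 = 38940 + 1597/1333 = 51908617/1333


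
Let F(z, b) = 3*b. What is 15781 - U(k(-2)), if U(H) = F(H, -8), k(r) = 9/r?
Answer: 15805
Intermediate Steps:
U(H) = -24 (U(H) = 3*(-8) = -24)
15781 - U(k(-2)) = 15781 - 1*(-24) = 15781 + 24 = 15805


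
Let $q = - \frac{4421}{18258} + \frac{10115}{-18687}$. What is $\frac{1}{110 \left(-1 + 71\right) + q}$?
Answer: $\frac{37909694}{291874944367} \approx 0.00012988$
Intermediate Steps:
$q = - \frac{29699433}{37909694}$ ($q = \left(-4421\right) \frac{1}{18258} + 10115 \left(- \frac{1}{18687}\right) = - \frac{4421}{18258} - \frac{10115}{18687} = - \frac{29699433}{37909694} \approx -0.78343$)
$\frac{1}{110 \left(-1 + 71\right) + q} = \frac{1}{110 \left(-1 + 71\right) - \frac{29699433}{37909694}} = \frac{1}{110 \cdot 70 - \frac{29699433}{37909694}} = \frac{1}{7700 - \frac{29699433}{37909694}} = \frac{1}{\frac{291874944367}{37909694}} = \frac{37909694}{291874944367}$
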